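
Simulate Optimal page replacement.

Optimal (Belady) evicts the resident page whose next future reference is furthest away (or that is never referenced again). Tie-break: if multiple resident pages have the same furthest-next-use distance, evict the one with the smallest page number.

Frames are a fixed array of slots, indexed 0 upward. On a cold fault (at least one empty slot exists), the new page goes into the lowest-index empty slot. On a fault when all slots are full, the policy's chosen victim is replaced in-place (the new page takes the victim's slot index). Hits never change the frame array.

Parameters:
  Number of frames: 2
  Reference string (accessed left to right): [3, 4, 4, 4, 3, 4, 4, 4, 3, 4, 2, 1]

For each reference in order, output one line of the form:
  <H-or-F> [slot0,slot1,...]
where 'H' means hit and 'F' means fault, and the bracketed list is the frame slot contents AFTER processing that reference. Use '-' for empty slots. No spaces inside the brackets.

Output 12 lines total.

F [3,-]
F [3,4]
H [3,4]
H [3,4]
H [3,4]
H [3,4]
H [3,4]
H [3,4]
H [3,4]
H [3,4]
F [2,4]
F [1,4]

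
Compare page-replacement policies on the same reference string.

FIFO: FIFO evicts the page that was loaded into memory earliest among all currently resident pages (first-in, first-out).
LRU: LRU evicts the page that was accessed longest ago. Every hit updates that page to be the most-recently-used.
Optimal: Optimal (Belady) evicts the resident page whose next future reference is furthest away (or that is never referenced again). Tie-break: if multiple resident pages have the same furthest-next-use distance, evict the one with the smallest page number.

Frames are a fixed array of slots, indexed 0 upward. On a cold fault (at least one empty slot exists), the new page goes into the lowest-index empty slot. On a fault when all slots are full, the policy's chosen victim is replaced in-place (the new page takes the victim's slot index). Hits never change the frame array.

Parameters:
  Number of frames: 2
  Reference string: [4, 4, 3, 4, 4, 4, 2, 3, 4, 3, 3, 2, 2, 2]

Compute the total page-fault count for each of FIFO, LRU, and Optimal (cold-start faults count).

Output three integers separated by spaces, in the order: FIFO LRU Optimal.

--- FIFO ---
  step 0: ref 4 -> FAULT, frames=[4,-] (faults so far: 1)
  step 1: ref 4 -> HIT, frames=[4,-] (faults so far: 1)
  step 2: ref 3 -> FAULT, frames=[4,3] (faults so far: 2)
  step 3: ref 4 -> HIT, frames=[4,3] (faults so far: 2)
  step 4: ref 4 -> HIT, frames=[4,3] (faults so far: 2)
  step 5: ref 4 -> HIT, frames=[4,3] (faults so far: 2)
  step 6: ref 2 -> FAULT, evict 4, frames=[2,3] (faults so far: 3)
  step 7: ref 3 -> HIT, frames=[2,3] (faults so far: 3)
  step 8: ref 4 -> FAULT, evict 3, frames=[2,4] (faults so far: 4)
  step 9: ref 3 -> FAULT, evict 2, frames=[3,4] (faults so far: 5)
  step 10: ref 3 -> HIT, frames=[3,4] (faults so far: 5)
  step 11: ref 2 -> FAULT, evict 4, frames=[3,2] (faults so far: 6)
  step 12: ref 2 -> HIT, frames=[3,2] (faults so far: 6)
  step 13: ref 2 -> HIT, frames=[3,2] (faults so far: 6)
  FIFO total faults: 6
--- LRU ---
  step 0: ref 4 -> FAULT, frames=[4,-] (faults so far: 1)
  step 1: ref 4 -> HIT, frames=[4,-] (faults so far: 1)
  step 2: ref 3 -> FAULT, frames=[4,3] (faults so far: 2)
  step 3: ref 4 -> HIT, frames=[4,3] (faults so far: 2)
  step 4: ref 4 -> HIT, frames=[4,3] (faults so far: 2)
  step 5: ref 4 -> HIT, frames=[4,3] (faults so far: 2)
  step 6: ref 2 -> FAULT, evict 3, frames=[4,2] (faults so far: 3)
  step 7: ref 3 -> FAULT, evict 4, frames=[3,2] (faults so far: 4)
  step 8: ref 4 -> FAULT, evict 2, frames=[3,4] (faults so far: 5)
  step 9: ref 3 -> HIT, frames=[3,4] (faults so far: 5)
  step 10: ref 3 -> HIT, frames=[3,4] (faults so far: 5)
  step 11: ref 2 -> FAULT, evict 4, frames=[3,2] (faults so far: 6)
  step 12: ref 2 -> HIT, frames=[3,2] (faults so far: 6)
  step 13: ref 2 -> HIT, frames=[3,2] (faults so far: 6)
  LRU total faults: 6
--- Optimal ---
  step 0: ref 4 -> FAULT, frames=[4,-] (faults so far: 1)
  step 1: ref 4 -> HIT, frames=[4,-] (faults so far: 1)
  step 2: ref 3 -> FAULT, frames=[4,3] (faults so far: 2)
  step 3: ref 4 -> HIT, frames=[4,3] (faults so far: 2)
  step 4: ref 4 -> HIT, frames=[4,3] (faults so far: 2)
  step 5: ref 4 -> HIT, frames=[4,3] (faults so far: 2)
  step 6: ref 2 -> FAULT, evict 4, frames=[2,3] (faults so far: 3)
  step 7: ref 3 -> HIT, frames=[2,3] (faults so far: 3)
  step 8: ref 4 -> FAULT, evict 2, frames=[4,3] (faults so far: 4)
  step 9: ref 3 -> HIT, frames=[4,3] (faults so far: 4)
  step 10: ref 3 -> HIT, frames=[4,3] (faults so far: 4)
  step 11: ref 2 -> FAULT, evict 3, frames=[4,2] (faults so far: 5)
  step 12: ref 2 -> HIT, frames=[4,2] (faults so far: 5)
  step 13: ref 2 -> HIT, frames=[4,2] (faults so far: 5)
  Optimal total faults: 5

Answer: 6 6 5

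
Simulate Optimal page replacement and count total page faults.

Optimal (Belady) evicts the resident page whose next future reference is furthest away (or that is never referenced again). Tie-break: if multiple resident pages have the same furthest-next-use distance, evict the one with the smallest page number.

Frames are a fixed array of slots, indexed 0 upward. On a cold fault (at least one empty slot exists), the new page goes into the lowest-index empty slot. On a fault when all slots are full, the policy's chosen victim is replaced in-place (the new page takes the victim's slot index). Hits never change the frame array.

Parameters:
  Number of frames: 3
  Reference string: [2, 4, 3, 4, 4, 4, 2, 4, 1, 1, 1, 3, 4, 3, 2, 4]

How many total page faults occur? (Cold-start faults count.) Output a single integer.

Answer: 5

Derivation:
Step 0: ref 2 → FAULT, frames=[2,-,-]
Step 1: ref 4 → FAULT, frames=[2,4,-]
Step 2: ref 3 → FAULT, frames=[2,4,3]
Step 3: ref 4 → HIT, frames=[2,4,3]
Step 4: ref 4 → HIT, frames=[2,4,3]
Step 5: ref 4 → HIT, frames=[2,4,3]
Step 6: ref 2 → HIT, frames=[2,4,3]
Step 7: ref 4 → HIT, frames=[2,4,3]
Step 8: ref 1 → FAULT (evict 2), frames=[1,4,3]
Step 9: ref 1 → HIT, frames=[1,4,3]
Step 10: ref 1 → HIT, frames=[1,4,3]
Step 11: ref 3 → HIT, frames=[1,4,3]
Step 12: ref 4 → HIT, frames=[1,4,3]
Step 13: ref 3 → HIT, frames=[1,4,3]
Step 14: ref 2 → FAULT (evict 1), frames=[2,4,3]
Step 15: ref 4 → HIT, frames=[2,4,3]
Total faults: 5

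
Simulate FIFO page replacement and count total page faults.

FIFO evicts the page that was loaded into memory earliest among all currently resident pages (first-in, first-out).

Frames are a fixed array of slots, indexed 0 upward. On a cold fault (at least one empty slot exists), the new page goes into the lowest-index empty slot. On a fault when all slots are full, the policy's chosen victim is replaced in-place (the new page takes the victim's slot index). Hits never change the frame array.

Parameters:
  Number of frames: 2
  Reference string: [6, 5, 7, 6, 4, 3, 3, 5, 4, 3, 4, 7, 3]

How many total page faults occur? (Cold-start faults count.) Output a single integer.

Answer: 10

Derivation:
Step 0: ref 6 → FAULT, frames=[6,-]
Step 1: ref 5 → FAULT, frames=[6,5]
Step 2: ref 7 → FAULT (evict 6), frames=[7,5]
Step 3: ref 6 → FAULT (evict 5), frames=[7,6]
Step 4: ref 4 → FAULT (evict 7), frames=[4,6]
Step 5: ref 3 → FAULT (evict 6), frames=[4,3]
Step 6: ref 3 → HIT, frames=[4,3]
Step 7: ref 5 → FAULT (evict 4), frames=[5,3]
Step 8: ref 4 → FAULT (evict 3), frames=[5,4]
Step 9: ref 3 → FAULT (evict 5), frames=[3,4]
Step 10: ref 4 → HIT, frames=[3,4]
Step 11: ref 7 → FAULT (evict 4), frames=[3,7]
Step 12: ref 3 → HIT, frames=[3,7]
Total faults: 10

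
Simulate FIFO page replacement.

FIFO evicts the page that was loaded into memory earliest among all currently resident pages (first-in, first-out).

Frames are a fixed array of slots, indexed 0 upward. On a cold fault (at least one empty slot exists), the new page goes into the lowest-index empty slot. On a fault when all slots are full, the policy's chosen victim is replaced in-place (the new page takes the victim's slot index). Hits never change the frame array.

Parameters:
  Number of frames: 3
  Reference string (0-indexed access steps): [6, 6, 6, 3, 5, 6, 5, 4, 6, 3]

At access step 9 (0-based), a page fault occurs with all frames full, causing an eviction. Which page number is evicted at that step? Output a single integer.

Step 0: ref 6 -> FAULT, frames=[6,-,-]
Step 1: ref 6 -> HIT, frames=[6,-,-]
Step 2: ref 6 -> HIT, frames=[6,-,-]
Step 3: ref 3 -> FAULT, frames=[6,3,-]
Step 4: ref 5 -> FAULT, frames=[6,3,5]
Step 5: ref 6 -> HIT, frames=[6,3,5]
Step 6: ref 5 -> HIT, frames=[6,3,5]
Step 7: ref 4 -> FAULT, evict 6, frames=[4,3,5]
Step 8: ref 6 -> FAULT, evict 3, frames=[4,6,5]
Step 9: ref 3 -> FAULT, evict 5, frames=[4,6,3]
At step 9: evicted page 5

Answer: 5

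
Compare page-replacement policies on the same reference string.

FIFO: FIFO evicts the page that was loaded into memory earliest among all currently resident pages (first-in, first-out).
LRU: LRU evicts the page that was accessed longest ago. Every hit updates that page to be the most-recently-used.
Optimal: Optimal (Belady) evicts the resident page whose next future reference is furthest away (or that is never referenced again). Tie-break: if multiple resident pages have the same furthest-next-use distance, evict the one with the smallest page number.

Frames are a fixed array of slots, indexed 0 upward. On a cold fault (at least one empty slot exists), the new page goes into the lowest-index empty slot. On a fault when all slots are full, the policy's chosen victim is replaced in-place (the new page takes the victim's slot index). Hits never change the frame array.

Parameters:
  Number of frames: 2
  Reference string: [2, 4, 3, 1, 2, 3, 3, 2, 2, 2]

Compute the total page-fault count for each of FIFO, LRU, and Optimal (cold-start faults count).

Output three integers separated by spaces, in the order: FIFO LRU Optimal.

Answer: 6 6 5

Derivation:
--- FIFO ---
  step 0: ref 2 -> FAULT, frames=[2,-] (faults so far: 1)
  step 1: ref 4 -> FAULT, frames=[2,4] (faults so far: 2)
  step 2: ref 3 -> FAULT, evict 2, frames=[3,4] (faults so far: 3)
  step 3: ref 1 -> FAULT, evict 4, frames=[3,1] (faults so far: 4)
  step 4: ref 2 -> FAULT, evict 3, frames=[2,1] (faults so far: 5)
  step 5: ref 3 -> FAULT, evict 1, frames=[2,3] (faults so far: 6)
  step 6: ref 3 -> HIT, frames=[2,3] (faults so far: 6)
  step 7: ref 2 -> HIT, frames=[2,3] (faults so far: 6)
  step 8: ref 2 -> HIT, frames=[2,3] (faults so far: 6)
  step 9: ref 2 -> HIT, frames=[2,3] (faults so far: 6)
  FIFO total faults: 6
--- LRU ---
  step 0: ref 2 -> FAULT, frames=[2,-] (faults so far: 1)
  step 1: ref 4 -> FAULT, frames=[2,4] (faults so far: 2)
  step 2: ref 3 -> FAULT, evict 2, frames=[3,4] (faults so far: 3)
  step 3: ref 1 -> FAULT, evict 4, frames=[3,1] (faults so far: 4)
  step 4: ref 2 -> FAULT, evict 3, frames=[2,1] (faults so far: 5)
  step 5: ref 3 -> FAULT, evict 1, frames=[2,3] (faults so far: 6)
  step 6: ref 3 -> HIT, frames=[2,3] (faults so far: 6)
  step 7: ref 2 -> HIT, frames=[2,3] (faults so far: 6)
  step 8: ref 2 -> HIT, frames=[2,3] (faults so far: 6)
  step 9: ref 2 -> HIT, frames=[2,3] (faults so far: 6)
  LRU total faults: 6
--- Optimal ---
  step 0: ref 2 -> FAULT, frames=[2,-] (faults so far: 1)
  step 1: ref 4 -> FAULT, frames=[2,4] (faults so far: 2)
  step 2: ref 3 -> FAULT, evict 4, frames=[2,3] (faults so far: 3)
  step 3: ref 1 -> FAULT, evict 3, frames=[2,1] (faults so far: 4)
  step 4: ref 2 -> HIT, frames=[2,1] (faults so far: 4)
  step 5: ref 3 -> FAULT, evict 1, frames=[2,3] (faults so far: 5)
  step 6: ref 3 -> HIT, frames=[2,3] (faults so far: 5)
  step 7: ref 2 -> HIT, frames=[2,3] (faults so far: 5)
  step 8: ref 2 -> HIT, frames=[2,3] (faults so far: 5)
  step 9: ref 2 -> HIT, frames=[2,3] (faults so far: 5)
  Optimal total faults: 5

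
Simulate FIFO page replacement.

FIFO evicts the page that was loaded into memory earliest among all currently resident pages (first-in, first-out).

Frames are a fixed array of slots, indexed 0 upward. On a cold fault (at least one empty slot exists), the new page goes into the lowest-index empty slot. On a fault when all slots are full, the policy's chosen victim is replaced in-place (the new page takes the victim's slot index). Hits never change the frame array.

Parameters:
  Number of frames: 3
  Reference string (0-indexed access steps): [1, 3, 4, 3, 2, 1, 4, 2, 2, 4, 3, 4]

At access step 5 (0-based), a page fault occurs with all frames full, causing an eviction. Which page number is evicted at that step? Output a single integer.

Answer: 3

Derivation:
Step 0: ref 1 -> FAULT, frames=[1,-,-]
Step 1: ref 3 -> FAULT, frames=[1,3,-]
Step 2: ref 4 -> FAULT, frames=[1,3,4]
Step 3: ref 3 -> HIT, frames=[1,3,4]
Step 4: ref 2 -> FAULT, evict 1, frames=[2,3,4]
Step 5: ref 1 -> FAULT, evict 3, frames=[2,1,4]
At step 5: evicted page 3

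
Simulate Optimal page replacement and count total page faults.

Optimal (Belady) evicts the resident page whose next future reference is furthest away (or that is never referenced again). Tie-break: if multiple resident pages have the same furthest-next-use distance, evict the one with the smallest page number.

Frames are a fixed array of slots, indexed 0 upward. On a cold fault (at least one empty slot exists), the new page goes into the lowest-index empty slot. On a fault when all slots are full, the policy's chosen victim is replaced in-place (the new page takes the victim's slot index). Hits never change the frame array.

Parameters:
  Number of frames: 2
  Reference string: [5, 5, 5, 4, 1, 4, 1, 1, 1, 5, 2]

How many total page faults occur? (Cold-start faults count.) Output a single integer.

Answer: 5

Derivation:
Step 0: ref 5 → FAULT, frames=[5,-]
Step 1: ref 5 → HIT, frames=[5,-]
Step 2: ref 5 → HIT, frames=[5,-]
Step 3: ref 4 → FAULT, frames=[5,4]
Step 4: ref 1 → FAULT (evict 5), frames=[1,4]
Step 5: ref 4 → HIT, frames=[1,4]
Step 6: ref 1 → HIT, frames=[1,4]
Step 7: ref 1 → HIT, frames=[1,4]
Step 8: ref 1 → HIT, frames=[1,4]
Step 9: ref 5 → FAULT (evict 1), frames=[5,4]
Step 10: ref 2 → FAULT (evict 4), frames=[5,2]
Total faults: 5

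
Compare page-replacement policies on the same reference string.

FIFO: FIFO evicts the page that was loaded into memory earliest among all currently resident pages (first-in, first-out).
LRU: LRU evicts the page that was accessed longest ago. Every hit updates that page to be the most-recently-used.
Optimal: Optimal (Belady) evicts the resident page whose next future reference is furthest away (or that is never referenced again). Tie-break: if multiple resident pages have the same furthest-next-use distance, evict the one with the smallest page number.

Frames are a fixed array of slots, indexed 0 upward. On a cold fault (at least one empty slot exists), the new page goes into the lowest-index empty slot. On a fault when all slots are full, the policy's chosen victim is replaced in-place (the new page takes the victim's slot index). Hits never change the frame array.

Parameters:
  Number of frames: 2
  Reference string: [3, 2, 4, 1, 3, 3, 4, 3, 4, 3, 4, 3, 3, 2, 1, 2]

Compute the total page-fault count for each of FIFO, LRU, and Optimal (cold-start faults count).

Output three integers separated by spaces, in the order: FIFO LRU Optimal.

--- FIFO ---
  step 0: ref 3 -> FAULT, frames=[3,-] (faults so far: 1)
  step 1: ref 2 -> FAULT, frames=[3,2] (faults so far: 2)
  step 2: ref 4 -> FAULT, evict 3, frames=[4,2] (faults so far: 3)
  step 3: ref 1 -> FAULT, evict 2, frames=[4,1] (faults so far: 4)
  step 4: ref 3 -> FAULT, evict 4, frames=[3,1] (faults so far: 5)
  step 5: ref 3 -> HIT, frames=[3,1] (faults so far: 5)
  step 6: ref 4 -> FAULT, evict 1, frames=[3,4] (faults so far: 6)
  step 7: ref 3 -> HIT, frames=[3,4] (faults so far: 6)
  step 8: ref 4 -> HIT, frames=[3,4] (faults so far: 6)
  step 9: ref 3 -> HIT, frames=[3,4] (faults so far: 6)
  step 10: ref 4 -> HIT, frames=[3,4] (faults so far: 6)
  step 11: ref 3 -> HIT, frames=[3,4] (faults so far: 6)
  step 12: ref 3 -> HIT, frames=[3,4] (faults so far: 6)
  step 13: ref 2 -> FAULT, evict 3, frames=[2,4] (faults so far: 7)
  step 14: ref 1 -> FAULT, evict 4, frames=[2,1] (faults so far: 8)
  step 15: ref 2 -> HIT, frames=[2,1] (faults so far: 8)
  FIFO total faults: 8
--- LRU ---
  step 0: ref 3 -> FAULT, frames=[3,-] (faults so far: 1)
  step 1: ref 2 -> FAULT, frames=[3,2] (faults so far: 2)
  step 2: ref 4 -> FAULT, evict 3, frames=[4,2] (faults so far: 3)
  step 3: ref 1 -> FAULT, evict 2, frames=[4,1] (faults so far: 4)
  step 4: ref 3 -> FAULT, evict 4, frames=[3,1] (faults so far: 5)
  step 5: ref 3 -> HIT, frames=[3,1] (faults so far: 5)
  step 6: ref 4 -> FAULT, evict 1, frames=[3,4] (faults so far: 6)
  step 7: ref 3 -> HIT, frames=[3,4] (faults so far: 6)
  step 8: ref 4 -> HIT, frames=[3,4] (faults so far: 6)
  step 9: ref 3 -> HIT, frames=[3,4] (faults so far: 6)
  step 10: ref 4 -> HIT, frames=[3,4] (faults so far: 6)
  step 11: ref 3 -> HIT, frames=[3,4] (faults so far: 6)
  step 12: ref 3 -> HIT, frames=[3,4] (faults so far: 6)
  step 13: ref 2 -> FAULT, evict 4, frames=[3,2] (faults so far: 7)
  step 14: ref 1 -> FAULT, evict 3, frames=[1,2] (faults so far: 8)
  step 15: ref 2 -> HIT, frames=[1,2] (faults so far: 8)
  LRU total faults: 8
--- Optimal ---
  step 0: ref 3 -> FAULT, frames=[3,-] (faults so far: 1)
  step 1: ref 2 -> FAULT, frames=[3,2] (faults so far: 2)
  step 2: ref 4 -> FAULT, evict 2, frames=[3,4] (faults so far: 3)
  step 3: ref 1 -> FAULT, evict 4, frames=[3,1] (faults so far: 4)
  step 4: ref 3 -> HIT, frames=[3,1] (faults so far: 4)
  step 5: ref 3 -> HIT, frames=[3,1] (faults so far: 4)
  step 6: ref 4 -> FAULT, evict 1, frames=[3,4] (faults so far: 5)
  step 7: ref 3 -> HIT, frames=[3,4] (faults so far: 5)
  step 8: ref 4 -> HIT, frames=[3,4] (faults so far: 5)
  step 9: ref 3 -> HIT, frames=[3,4] (faults so far: 5)
  step 10: ref 4 -> HIT, frames=[3,4] (faults so far: 5)
  step 11: ref 3 -> HIT, frames=[3,4] (faults so far: 5)
  step 12: ref 3 -> HIT, frames=[3,4] (faults so far: 5)
  step 13: ref 2 -> FAULT, evict 3, frames=[2,4] (faults so far: 6)
  step 14: ref 1 -> FAULT, evict 4, frames=[2,1] (faults so far: 7)
  step 15: ref 2 -> HIT, frames=[2,1] (faults so far: 7)
  Optimal total faults: 7

Answer: 8 8 7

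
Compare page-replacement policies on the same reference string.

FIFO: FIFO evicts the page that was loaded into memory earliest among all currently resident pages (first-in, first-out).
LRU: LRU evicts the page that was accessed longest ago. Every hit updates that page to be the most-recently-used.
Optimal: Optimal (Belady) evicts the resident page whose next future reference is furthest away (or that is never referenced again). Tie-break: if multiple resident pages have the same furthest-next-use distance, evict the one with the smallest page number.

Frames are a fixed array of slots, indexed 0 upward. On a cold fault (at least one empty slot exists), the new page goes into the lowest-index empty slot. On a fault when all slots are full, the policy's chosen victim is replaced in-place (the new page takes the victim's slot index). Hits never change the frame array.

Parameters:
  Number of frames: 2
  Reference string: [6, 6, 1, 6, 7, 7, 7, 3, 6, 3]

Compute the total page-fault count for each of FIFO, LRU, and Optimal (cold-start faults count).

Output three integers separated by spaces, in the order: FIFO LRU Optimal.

--- FIFO ---
  step 0: ref 6 -> FAULT, frames=[6,-] (faults so far: 1)
  step 1: ref 6 -> HIT, frames=[6,-] (faults so far: 1)
  step 2: ref 1 -> FAULT, frames=[6,1] (faults so far: 2)
  step 3: ref 6 -> HIT, frames=[6,1] (faults so far: 2)
  step 4: ref 7 -> FAULT, evict 6, frames=[7,1] (faults so far: 3)
  step 5: ref 7 -> HIT, frames=[7,1] (faults so far: 3)
  step 6: ref 7 -> HIT, frames=[7,1] (faults so far: 3)
  step 7: ref 3 -> FAULT, evict 1, frames=[7,3] (faults so far: 4)
  step 8: ref 6 -> FAULT, evict 7, frames=[6,3] (faults so far: 5)
  step 9: ref 3 -> HIT, frames=[6,3] (faults so far: 5)
  FIFO total faults: 5
--- LRU ---
  step 0: ref 6 -> FAULT, frames=[6,-] (faults so far: 1)
  step 1: ref 6 -> HIT, frames=[6,-] (faults so far: 1)
  step 2: ref 1 -> FAULT, frames=[6,1] (faults so far: 2)
  step 3: ref 6 -> HIT, frames=[6,1] (faults so far: 2)
  step 4: ref 7 -> FAULT, evict 1, frames=[6,7] (faults so far: 3)
  step 5: ref 7 -> HIT, frames=[6,7] (faults so far: 3)
  step 6: ref 7 -> HIT, frames=[6,7] (faults so far: 3)
  step 7: ref 3 -> FAULT, evict 6, frames=[3,7] (faults so far: 4)
  step 8: ref 6 -> FAULT, evict 7, frames=[3,6] (faults so far: 5)
  step 9: ref 3 -> HIT, frames=[3,6] (faults so far: 5)
  LRU total faults: 5
--- Optimal ---
  step 0: ref 6 -> FAULT, frames=[6,-] (faults so far: 1)
  step 1: ref 6 -> HIT, frames=[6,-] (faults so far: 1)
  step 2: ref 1 -> FAULT, frames=[6,1] (faults so far: 2)
  step 3: ref 6 -> HIT, frames=[6,1] (faults so far: 2)
  step 4: ref 7 -> FAULT, evict 1, frames=[6,7] (faults so far: 3)
  step 5: ref 7 -> HIT, frames=[6,7] (faults so far: 3)
  step 6: ref 7 -> HIT, frames=[6,7] (faults so far: 3)
  step 7: ref 3 -> FAULT, evict 7, frames=[6,3] (faults so far: 4)
  step 8: ref 6 -> HIT, frames=[6,3] (faults so far: 4)
  step 9: ref 3 -> HIT, frames=[6,3] (faults so far: 4)
  Optimal total faults: 4

Answer: 5 5 4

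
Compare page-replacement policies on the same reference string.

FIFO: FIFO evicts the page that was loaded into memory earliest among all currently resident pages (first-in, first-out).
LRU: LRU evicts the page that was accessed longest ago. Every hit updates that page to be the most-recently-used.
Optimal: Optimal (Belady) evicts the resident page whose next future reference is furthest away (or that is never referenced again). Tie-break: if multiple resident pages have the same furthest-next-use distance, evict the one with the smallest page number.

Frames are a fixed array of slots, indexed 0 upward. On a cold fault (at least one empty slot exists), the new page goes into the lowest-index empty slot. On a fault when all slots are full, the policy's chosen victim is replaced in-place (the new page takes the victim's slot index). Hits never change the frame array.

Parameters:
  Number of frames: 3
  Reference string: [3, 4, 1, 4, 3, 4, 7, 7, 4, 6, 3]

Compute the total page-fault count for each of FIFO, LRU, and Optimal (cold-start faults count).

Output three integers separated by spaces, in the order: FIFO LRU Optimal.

--- FIFO ---
  step 0: ref 3 -> FAULT, frames=[3,-,-] (faults so far: 1)
  step 1: ref 4 -> FAULT, frames=[3,4,-] (faults so far: 2)
  step 2: ref 1 -> FAULT, frames=[3,4,1] (faults so far: 3)
  step 3: ref 4 -> HIT, frames=[3,4,1] (faults so far: 3)
  step 4: ref 3 -> HIT, frames=[3,4,1] (faults so far: 3)
  step 5: ref 4 -> HIT, frames=[3,4,1] (faults so far: 3)
  step 6: ref 7 -> FAULT, evict 3, frames=[7,4,1] (faults so far: 4)
  step 7: ref 7 -> HIT, frames=[7,4,1] (faults so far: 4)
  step 8: ref 4 -> HIT, frames=[7,4,1] (faults so far: 4)
  step 9: ref 6 -> FAULT, evict 4, frames=[7,6,1] (faults so far: 5)
  step 10: ref 3 -> FAULT, evict 1, frames=[7,6,3] (faults so far: 6)
  FIFO total faults: 6
--- LRU ---
  step 0: ref 3 -> FAULT, frames=[3,-,-] (faults so far: 1)
  step 1: ref 4 -> FAULT, frames=[3,4,-] (faults so far: 2)
  step 2: ref 1 -> FAULT, frames=[3,4,1] (faults so far: 3)
  step 3: ref 4 -> HIT, frames=[3,4,1] (faults so far: 3)
  step 4: ref 3 -> HIT, frames=[3,4,1] (faults so far: 3)
  step 5: ref 4 -> HIT, frames=[3,4,1] (faults so far: 3)
  step 6: ref 7 -> FAULT, evict 1, frames=[3,4,7] (faults so far: 4)
  step 7: ref 7 -> HIT, frames=[3,4,7] (faults so far: 4)
  step 8: ref 4 -> HIT, frames=[3,4,7] (faults so far: 4)
  step 9: ref 6 -> FAULT, evict 3, frames=[6,4,7] (faults so far: 5)
  step 10: ref 3 -> FAULT, evict 7, frames=[6,4,3] (faults so far: 6)
  LRU total faults: 6
--- Optimal ---
  step 0: ref 3 -> FAULT, frames=[3,-,-] (faults so far: 1)
  step 1: ref 4 -> FAULT, frames=[3,4,-] (faults so far: 2)
  step 2: ref 1 -> FAULT, frames=[3,4,1] (faults so far: 3)
  step 3: ref 4 -> HIT, frames=[3,4,1] (faults so far: 3)
  step 4: ref 3 -> HIT, frames=[3,4,1] (faults so far: 3)
  step 5: ref 4 -> HIT, frames=[3,4,1] (faults so far: 3)
  step 6: ref 7 -> FAULT, evict 1, frames=[3,4,7] (faults so far: 4)
  step 7: ref 7 -> HIT, frames=[3,4,7] (faults so far: 4)
  step 8: ref 4 -> HIT, frames=[3,4,7] (faults so far: 4)
  step 9: ref 6 -> FAULT, evict 4, frames=[3,6,7] (faults so far: 5)
  step 10: ref 3 -> HIT, frames=[3,6,7] (faults so far: 5)
  Optimal total faults: 5

Answer: 6 6 5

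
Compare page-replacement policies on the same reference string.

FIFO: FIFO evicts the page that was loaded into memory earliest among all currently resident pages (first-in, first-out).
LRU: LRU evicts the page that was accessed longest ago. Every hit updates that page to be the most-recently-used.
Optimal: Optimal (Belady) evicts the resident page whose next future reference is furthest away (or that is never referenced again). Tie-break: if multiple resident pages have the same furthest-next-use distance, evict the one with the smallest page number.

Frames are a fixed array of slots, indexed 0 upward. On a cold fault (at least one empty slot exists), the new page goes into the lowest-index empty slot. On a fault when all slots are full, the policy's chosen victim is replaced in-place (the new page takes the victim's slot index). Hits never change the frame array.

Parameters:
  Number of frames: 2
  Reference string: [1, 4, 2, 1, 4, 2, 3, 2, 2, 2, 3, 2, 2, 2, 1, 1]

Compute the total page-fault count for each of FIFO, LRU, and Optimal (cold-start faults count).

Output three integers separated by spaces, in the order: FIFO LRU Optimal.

Answer: 8 8 6

Derivation:
--- FIFO ---
  step 0: ref 1 -> FAULT, frames=[1,-] (faults so far: 1)
  step 1: ref 4 -> FAULT, frames=[1,4] (faults so far: 2)
  step 2: ref 2 -> FAULT, evict 1, frames=[2,4] (faults so far: 3)
  step 3: ref 1 -> FAULT, evict 4, frames=[2,1] (faults so far: 4)
  step 4: ref 4 -> FAULT, evict 2, frames=[4,1] (faults so far: 5)
  step 5: ref 2 -> FAULT, evict 1, frames=[4,2] (faults so far: 6)
  step 6: ref 3 -> FAULT, evict 4, frames=[3,2] (faults so far: 7)
  step 7: ref 2 -> HIT, frames=[3,2] (faults so far: 7)
  step 8: ref 2 -> HIT, frames=[3,2] (faults so far: 7)
  step 9: ref 2 -> HIT, frames=[3,2] (faults so far: 7)
  step 10: ref 3 -> HIT, frames=[3,2] (faults so far: 7)
  step 11: ref 2 -> HIT, frames=[3,2] (faults so far: 7)
  step 12: ref 2 -> HIT, frames=[3,2] (faults so far: 7)
  step 13: ref 2 -> HIT, frames=[3,2] (faults so far: 7)
  step 14: ref 1 -> FAULT, evict 2, frames=[3,1] (faults so far: 8)
  step 15: ref 1 -> HIT, frames=[3,1] (faults so far: 8)
  FIFO total faults: 8
--- LRU ---
  step 0: ref 1 -> FAULT, frames=[1,-] (faults so far: 1)
  step 1: ref 4 -> FAULT, frames=[1,4] (faults so far: 2)
  step 2: ref 2 -> FAULT, evict 1, frames=[2,4] (faults so far: 3)
  step 3: ref 1 -> FAULT, evict 4, frames=[2,1] (faults so far: 4)
  step 4: ref 4 -> FAULT, evict 2, frames=[4,1] (faults so far: 5)
  step 5: ref 2 -> FAULT, evict 1, frames=[4,2] (faults so far: 6)
  step 6: ref 3 -> FAULT, evict 4, frames=[3,2] (faults so far: 7)
  step 7: ref 2 -> HIT, frames=[3,2] (faults so far: 7)
  step 8: ref 2 -> HIT, frames=[3,2] (faults so far: 7)
  step 9: ref 2 -> HIT, frames=[3,2] (faults so far: 7)
  step 10: ref 3 -> HIT, frames=[3,2] (faults so far: 7)
  step 11: ref 2 -> HIT, frames=[3,2] (faults so far: 7)
  step 12: ref 2 -> HIT, frames=[3,2] (faults so far: 7)
  step 13: ref 2 -> HIT, frames=[3,2] (faults so far: 7)
  step 14: ref 1 -> FAULT, evict 3, frames=[1,2] (faults so far: 8)
  step 15: ref 1 -> HIT, frames=[1,2] (faults so far: 8)
  LRU total faults: 8
--- Optimal ---
  step 0: ref 1 -> FAULT, frames=[1,-] (faults so far: 1)
  step 1: ref 4 -> FAULT, frames=[1,4] (faults so far: 2)
  step 2: ref 2 -> FAULT, evict 4, frames=[1,2] (faults so far: 3)
  step 3: ref 1 -> HIT, frames=[1,2] (faults so far: 3)
  step 4: ref 4 -> FAULT, evict 1, frames=[4,2] (faults so far: 4)
  step 5: ref 2 -> HIT, frames=[4,2] (faults so far: 4)
  step 6: ref 3 -> FAULT, evict 4, frames=[3,2] (faults so far: 5)
  step 7: ref 2 -> HIT, frames=[3,2] (faults so far: 5)
  step 8: ref 2 -> HIT, frames=[3,2] (faults so far: 5)
  step 9: ref 2 -> HIT, frames=[3,2] (faults so far: 5)
  step 10: ref 3 -> HIT, frames=[3,2] (faults so far: 5)
  step 11: ref 2 -> HIT, frames=[3,2] (faults so far: 5)
  step 12: ref 2 -> HIT, frames=[3,2] (faults so far: 5)
  step 13: ref 2 -> HIT, frames=[3,2] (faults so far: 5)
  step 14: ref 1 -> FAULT, evict 2, frames=[3,1] (faults so far: 6)
  step 15: ref 1 -> HIT, frames=[3,1] (faults so far: 6)
  Optimal total faults: 6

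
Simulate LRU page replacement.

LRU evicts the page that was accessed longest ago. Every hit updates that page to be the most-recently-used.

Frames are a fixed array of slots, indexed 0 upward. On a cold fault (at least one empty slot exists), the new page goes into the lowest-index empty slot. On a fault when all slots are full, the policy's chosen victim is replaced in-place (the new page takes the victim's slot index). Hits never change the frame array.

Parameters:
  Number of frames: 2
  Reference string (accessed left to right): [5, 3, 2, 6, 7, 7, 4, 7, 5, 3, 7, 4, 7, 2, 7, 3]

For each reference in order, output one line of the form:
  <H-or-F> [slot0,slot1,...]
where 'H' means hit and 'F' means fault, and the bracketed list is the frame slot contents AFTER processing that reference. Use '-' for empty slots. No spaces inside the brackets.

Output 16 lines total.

F [5,-]
F [5,3]
F [2,3]
F [2,6]
F [7,6]
H [7,6]
F [7,4]
H [7,4]
F [7,5]
F [3,5]
F [3,7]
F [4,7]
H [4,7]
F [2,7]
H [2,7]
F [3,7]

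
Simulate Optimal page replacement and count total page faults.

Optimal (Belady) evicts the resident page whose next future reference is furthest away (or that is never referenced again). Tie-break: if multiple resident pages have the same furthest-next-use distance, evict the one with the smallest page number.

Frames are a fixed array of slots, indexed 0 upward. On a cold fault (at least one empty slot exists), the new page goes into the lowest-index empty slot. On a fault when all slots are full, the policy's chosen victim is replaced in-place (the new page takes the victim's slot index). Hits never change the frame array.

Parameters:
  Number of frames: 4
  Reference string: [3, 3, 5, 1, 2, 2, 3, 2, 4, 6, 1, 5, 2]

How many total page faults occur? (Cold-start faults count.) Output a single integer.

Answer: 6

Derivation:
Step 0: ref 3 → FAULT, frames=[3,-,-,-]
Step 1: ref 3 → HIT, frames=[3,-,-,-]
Step 2: ref 5 → FAULT, frames=[3,5,-,-]
Step 3: ref 1 → FAULT, frames=[3,5,1,-]
Step 4: ref 2 → FAULT, frames=[3,5,1,2]
Step 5: ref 2 → HIT, frames=[3,5,1,2]
Step 6: ref 3 → HIT, frames=[3,5,1,2]
Step 7: ref 2 → HIT, frames=[3,5,1,2]
Step 8: ref 4 → FAULT (evict 3), frames=[4,5,1,2]
Step 9: ref 6 → FAULT (evict 4), frames=[6,5,1,2]
Step 10: ref 1 → HIT, frames=[6,5,1,2]
Step 11: ref 5 → HIT, frames=[6,5,1,2]
Step 12: ref 2 → HIT, frames=[6,5,1,2]
Total faults: 6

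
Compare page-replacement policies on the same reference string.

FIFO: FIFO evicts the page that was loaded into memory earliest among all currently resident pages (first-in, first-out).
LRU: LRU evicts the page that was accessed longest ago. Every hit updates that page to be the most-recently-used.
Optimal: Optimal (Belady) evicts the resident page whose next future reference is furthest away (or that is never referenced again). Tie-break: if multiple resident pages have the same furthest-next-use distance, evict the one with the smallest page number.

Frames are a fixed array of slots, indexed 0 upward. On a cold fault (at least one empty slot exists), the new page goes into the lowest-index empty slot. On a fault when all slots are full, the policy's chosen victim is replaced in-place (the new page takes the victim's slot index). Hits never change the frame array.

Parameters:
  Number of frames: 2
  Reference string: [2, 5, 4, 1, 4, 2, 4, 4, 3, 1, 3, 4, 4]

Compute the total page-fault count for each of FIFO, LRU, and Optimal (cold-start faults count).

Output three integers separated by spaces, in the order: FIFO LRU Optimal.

Answer: 9 8 8

Derivation:
--- FIFO ---
  step 0: ref 2 -> FAULT, frames=[2,-] (faults so far: 1)
  step 1: ref 5 -> FAULT, frames=[2,5] (faults so far: 2)
  step 2: ref 4 -> FAULT, evict 2, frames=[4,5] (faults so far: 3)
  step 3: ref 1 -> FAULT, evict 5, frames=[4,1] (faults so far: 4)
  step 4: ref 4 -> HIT, frames=[4,1] (faults so far: 4)
  step 5: ref 2 -> FAULT, evict 4, frames=[2,1] (faults so far: 5)
  step 6: ref 4 -> FAULT, evict 1, frames=[2,4] (faults so far: 6)
  step 7: ref 4 -> HIT, frames=[2,4] (faults so far: 6)
  step 8: ref 3 -> FAULT, evict 2, frames=[3,4] (faults so far: 7)
  step 9: ref 1 -> FAULT, evict 4, frames=[3,1] (faults so far: 8)
  step 10: ref 3 -> HIT, frames=[3,1] (faults so far: 8)
  step 11: ref 4 -> FAULT, evict 3, frames=[4,1] (faults so far: 9)
  step 12: ref 4 -> HIT, frames=[4,1] (faults so far: 9)
  FIFO total faults: 9
--- LRU ---
  step 0: ref 2 -> FAULT, frames=[2,-] (faults so far: 1)
  step 1: ref 5 -> FAULT, frames=[2,5] (faults so far: 2)
  step 2: ref 4 -> FAULT, evict 2, frames=[4,5] (faults so far: 3)
  step 3: ref 1 -> FAULT, evict 5, frames=[4,1] (faults so far: 4)
  step 4: ref 4 -> HIT, frames=[4,1] (faults so far: 4)
  step 5: ref 2 -> FAULT, evict 1, frames=[4,2] (faults so far: 5)
  step 6: ref 4 -> HIT, frames=[4,2] (faults so far: 5)
  step 7: ref 4 -> HIT, frames=[4,2] (faults so far: 5)
  step 8: ref 3 -> FAULT, evict 2, frames=[4,3] (faults so far: 6)
  step 9: ref 1 -> FAULT, evict 4, frames=[1,3] (faults so far: 7)
  step 10: ref 3 -> HIT, frames=[1,3] (faults so far: 7)
  step 11: ref 4 -> FAULT, evict 1, frames=[4,3] (faults so far: 8)
  step 12: ref 4 -> HIT, frames=[4,3] (faults so far: 8)
  LRU total faults: 8
--- Optimal ---
  step 0: ref 2 -> FAULT, frames=[2,-] (faults so far: 1)
  step 1: ref 5 -> FAULT, frames=[2,5] (faults so far: 2)
  step 2: ref 4 -> FAULT, evict 5, frames=[2,4] (faults so far: 3)
  step 3: ref 1 -> FAULT, evict 2, frames=[1,4] (faults so far: 4)
  step 4: ref 4 -> HIT, frames=[1,4] (faults so far: 4)
  step 5: ref 2 -> FAULT, evict 1, frames=[2,4] (faults so far: 5)
  step 6: ref 4 -> HIT, frames=[2,4] (faults so far: 5)
  step 7: ref 4 -> HIT, frames=[2,4] (faults so far: 5)
  step 8: ref 3 -> FAULT, evict 2, frames=[3,4] (faults so far: 6)
  step 9: ref 1 -> FAULT, evict 4, frames=[3,1] (faults so far: 7)
  step 10: ref 3 -> HIT, frames=[3,1] (faults so far: 7)
  step 11: ref 4 -> FAULT, evict 1, frames=[3,4] (faults so far: 8)
  step 12: ref 4 -> HIT, frames=[3,4] (faults so far: 8)
  Optimal total faults: 8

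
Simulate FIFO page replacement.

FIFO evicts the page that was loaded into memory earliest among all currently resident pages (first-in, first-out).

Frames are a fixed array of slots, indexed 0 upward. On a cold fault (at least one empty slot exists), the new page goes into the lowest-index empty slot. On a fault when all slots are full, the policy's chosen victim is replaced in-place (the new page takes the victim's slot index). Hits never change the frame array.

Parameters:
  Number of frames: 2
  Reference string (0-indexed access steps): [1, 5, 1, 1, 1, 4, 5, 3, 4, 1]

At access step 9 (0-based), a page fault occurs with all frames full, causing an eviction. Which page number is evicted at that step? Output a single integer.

Answer: 4

Derivation:
Step 0: ref 1 -> FAULT, frames=[1,-]
Step 1: ref 5 -> FAULT, frames=[1,5]
Step 2: ref 1 -> HIT, frames=[1,5]
Step 3: ref 1 -> HIT, frames=[1,5]
Step 4: ref 1 -> HIT, frames=[1,5]
Step 5: ref 4 -> FAULT, evict 1, frames=[4,5]
Step 6: ref 5 -> HIT, frames=[4,5]
Step 7: ref 3 -> FAULT, evict 5, frames=[4,3]
Step 8: ref 4 -> HIT, frames=[4,3]
Step 9: ref 1 -> FAULT, evict 4, frames=[1,3]
At step 9: evicted page 4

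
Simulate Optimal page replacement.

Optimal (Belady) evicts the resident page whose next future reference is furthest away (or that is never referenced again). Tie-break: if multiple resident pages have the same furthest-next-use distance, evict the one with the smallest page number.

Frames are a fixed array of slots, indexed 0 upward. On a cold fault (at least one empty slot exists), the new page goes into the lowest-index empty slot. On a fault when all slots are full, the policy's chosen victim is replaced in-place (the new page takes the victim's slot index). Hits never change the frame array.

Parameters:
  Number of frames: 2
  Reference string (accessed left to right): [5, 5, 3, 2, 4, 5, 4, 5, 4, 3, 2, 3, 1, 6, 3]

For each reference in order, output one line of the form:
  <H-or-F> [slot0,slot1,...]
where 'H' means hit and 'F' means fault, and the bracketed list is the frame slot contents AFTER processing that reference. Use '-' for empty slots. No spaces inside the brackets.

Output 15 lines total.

F [5,-]
H [5,-]
F [5,3]
F [5,2]
F [5,4]
H [5,4]
H [5,4]
H [5,4]
H [5,4]
F [5,3]
F [2,3]
H [2,3]
F [1,3]
F [6,3]
H [6,3]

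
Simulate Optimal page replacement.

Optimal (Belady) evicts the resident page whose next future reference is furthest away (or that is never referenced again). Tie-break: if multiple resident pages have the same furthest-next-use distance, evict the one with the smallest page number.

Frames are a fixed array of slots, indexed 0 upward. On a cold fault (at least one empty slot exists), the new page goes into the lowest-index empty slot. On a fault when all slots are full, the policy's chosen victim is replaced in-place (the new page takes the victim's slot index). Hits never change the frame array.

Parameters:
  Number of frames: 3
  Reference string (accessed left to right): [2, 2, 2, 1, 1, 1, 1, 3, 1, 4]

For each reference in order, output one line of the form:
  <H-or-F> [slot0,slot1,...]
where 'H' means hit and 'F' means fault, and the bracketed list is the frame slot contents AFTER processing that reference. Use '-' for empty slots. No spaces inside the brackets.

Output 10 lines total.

F [2,-,-]
H [2,-,-]
H [2,-,-]
F [2,1,-]
H [2,1,-]
H [2,1,-]
H [2,1,-]
F [2,1,3]
H [2,1,3]
F [2,4,3]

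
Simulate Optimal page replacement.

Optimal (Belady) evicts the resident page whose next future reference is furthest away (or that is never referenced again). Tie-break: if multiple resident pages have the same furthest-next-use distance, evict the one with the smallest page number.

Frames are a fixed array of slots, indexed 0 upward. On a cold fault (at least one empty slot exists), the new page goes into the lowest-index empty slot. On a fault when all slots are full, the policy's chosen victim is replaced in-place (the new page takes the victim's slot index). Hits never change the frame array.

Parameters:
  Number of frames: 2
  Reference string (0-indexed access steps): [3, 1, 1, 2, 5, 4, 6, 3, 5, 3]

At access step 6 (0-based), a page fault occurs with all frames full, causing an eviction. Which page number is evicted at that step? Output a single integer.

Answer: 4

Derivation:
Step 0: ref 3 -> FAULT, frames=[3,-]
Step 1: ref 1 -> FAULT, frames=[3,1]
Step 2: ref 1 -> HIT, frames=[3,1]
Step 3: ref 2 -> FAULT, evict 1, frames=[3,2]
Step 4: ref 5 -> FAULT, evict 2, frames=[3,5]
Step 5: ref 4 -> FAULT, evict 5, frames=[3,4]
Step 6: ref 6 -> FAULT, evict 4, frames=[3,6]
At step 6: evicted page 4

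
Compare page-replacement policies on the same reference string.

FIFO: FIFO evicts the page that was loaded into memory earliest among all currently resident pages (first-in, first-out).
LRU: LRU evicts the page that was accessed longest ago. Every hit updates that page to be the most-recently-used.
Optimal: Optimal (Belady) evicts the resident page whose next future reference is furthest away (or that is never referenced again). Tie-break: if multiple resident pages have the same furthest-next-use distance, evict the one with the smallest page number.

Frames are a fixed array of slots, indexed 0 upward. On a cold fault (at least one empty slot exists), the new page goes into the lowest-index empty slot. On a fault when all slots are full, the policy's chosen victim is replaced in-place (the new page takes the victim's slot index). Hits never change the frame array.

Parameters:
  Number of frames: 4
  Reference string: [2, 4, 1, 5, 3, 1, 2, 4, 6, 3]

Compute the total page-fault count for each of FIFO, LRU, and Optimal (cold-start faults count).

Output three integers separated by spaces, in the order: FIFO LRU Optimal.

--- FIFO ---
  step 0: ref 2 -> FAULT, frames=[2,-,-,-] (faults so far: 1)
  step 1: ref 4 -> FAULT, frames=[2,4,-,-] (faults so far: 2)
  step 2: ref 1 -> FAULT, frames=[2,4,1,-] (faults so far: 3)
  step 3: ref 5 -> FAULT, frames=[2,4,1,5] (faults so far: 4)
  step 4: ref 3 -> FAULT, evict 2, frames=[3,4,1,5] (faults so far: 5)
  step 5: ref 1 -> HIT, frames=[3,4,1,5] (faults so far: 5)
  step 6: ref 2 -> FAULT, evict 4, frames=[3,2,1,5] (faults so far: 6)
  step 7: ref 4 -> FAULT, evict 1, frames=[3,2,4,5] (faults so far: 7)
  step 8: ref 6 -> FAULT, evict 5, frames=[3,2,4,6] (faults so far: 8)
  step 9: ref 3 -> HIT, frames=[3,2,4,6] (faults so far: 8)
  FIFO total faults: 8
--- LRU ---
  step 0: ref 2 -> FAULT, frames=[2,-,-,-] (faults so far: 1)
  step 1: ref 4 -> FAULT, frames=[2,4,-,-] (faults so far: 2)
  step 2: ref 1 -> FAULT, frames=[2,4,1,-] (faults so far: 3)
  step 3: ref 5 -> FAULT, frames=[2,4,1,5] (faults so far: 4)
  step 4: ref 3 -> FAULT, evict 2, frames=[3,4,1,5] (faults so far: 5)
  step 5: ref 1 -> HIT, frames=[3,4,1,5] (faults so far: 5)
  step 6: ref 2 -> FAULT, evict 4, frames=[3,2,1,5] (faults so far: 6)
  step 7: ref 4 -> FAULT, evict 5, frames=[3,2,1,4] (faults so far: 7)
  step 8: ref 6 -> FAULT, evict 3, frames=[6,2,1,4] (faults so far: 8)
  step 9: ref 3 -> FAULT, evict 1, frames=[6,2,3,4] (faults so far: 9)
  LRU total faults: 9
--- Optimal ---
  step 0: ref 2 -> FAULT, frames=[2,-,-,-] (faults so far: 1)
  step 1: ref 4 -> FAULT, frames=[2,4,-,-] (faults so far: 2)
  step 2: ref 1 -> FAULT, frames=[2,4,1,-] (faults so far: 3)
  step 3: ref 5 -> FAULT, frames=[2,4,1,5] (faults so far: 4)
  step 4: ref 3 -> FAULT, evict 5, frames=[2,4,1,3] (faults so far: 5)
  step 5: ref 1 -> HIT, frames=[2,4,1,3] (faults so far: 5)
  step 6: ref 2 -> HIT, frames=[2,4,1,3] (faults so far: 5)
  step 7: ref 4 -> HIT, frames=[2,4,1,3] (faults so far: 5)
  step 8: ref 6 -> FAULT, evict 1, frames=[2,4,6,3] (faults so far: 6)
  step 9: ref 3 -> HIT, frames=[2,4,6,3] (faults so far: 6)
  Optimal total faults: 6

Answer: 8 9 6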